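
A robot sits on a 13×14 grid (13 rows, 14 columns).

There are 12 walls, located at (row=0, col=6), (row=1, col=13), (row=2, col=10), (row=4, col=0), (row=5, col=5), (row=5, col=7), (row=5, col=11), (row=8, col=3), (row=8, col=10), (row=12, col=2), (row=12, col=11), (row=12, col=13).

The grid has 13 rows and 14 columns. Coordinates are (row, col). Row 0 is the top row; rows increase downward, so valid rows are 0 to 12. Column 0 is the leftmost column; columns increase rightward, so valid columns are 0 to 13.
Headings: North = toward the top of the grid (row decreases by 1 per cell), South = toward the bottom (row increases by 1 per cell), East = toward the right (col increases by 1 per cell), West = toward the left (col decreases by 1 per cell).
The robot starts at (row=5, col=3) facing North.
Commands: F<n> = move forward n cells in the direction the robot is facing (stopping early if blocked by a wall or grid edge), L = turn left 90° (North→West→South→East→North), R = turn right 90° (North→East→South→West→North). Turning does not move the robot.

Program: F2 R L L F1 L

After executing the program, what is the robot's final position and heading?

Answer: Final position: (row=3, col=2), facing South

Derivation:
Start: (row=5, col=3), facing North
  F2: move forward 2, now at (row=3, col=3)
  R: turn right, now facing East
  L: turn left, now facing North
  L: turn left, now facing West
  F1: move forward 1, now at (row=3, col=2)
  L: turn left, now facing South
Final: (row=3, col=2), facing South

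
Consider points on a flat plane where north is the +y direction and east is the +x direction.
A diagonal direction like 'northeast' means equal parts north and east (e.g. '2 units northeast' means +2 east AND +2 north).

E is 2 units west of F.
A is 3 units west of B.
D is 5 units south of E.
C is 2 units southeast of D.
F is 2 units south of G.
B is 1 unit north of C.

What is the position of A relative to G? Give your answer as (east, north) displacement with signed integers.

Answer: A is at (east=-3, north=-8) relative to G.

Derivation:
Place G at the origin (east=0, north=0).
  F is 2 units south of G: delta (east=+0, north=-2); F at (east=0, north=-2).
  E is 2 units west of F: delta (east=-2, north=+0); E at (east=-2, north=-2).
  D is 5 units south of E: delta (east=+0, north=-5); D at (east=-2, north=-7).
  C is 2 units southeast of D: delta (east=+2, north=-2); C at (east=0, north=-9).
  B is 1 unit north of C: delta (east=+0, north=+1); B at (east=0, north=-8).
  A is 3 units west of B: delta (east=-3, north=+0); A at (east=-3, north=-8).
Therefore A relative to G: (east=-3, north=-8).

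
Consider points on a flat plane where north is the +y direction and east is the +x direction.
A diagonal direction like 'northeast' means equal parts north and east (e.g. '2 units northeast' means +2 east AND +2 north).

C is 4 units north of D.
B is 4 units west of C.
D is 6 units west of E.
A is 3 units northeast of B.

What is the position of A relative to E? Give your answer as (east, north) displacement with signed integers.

Answer: A is at (east=-7, north=7) relative to E.

Derivation:
Place E at the origin (east=0, north=0).
  D is 6 units west of E: delta (east=-6, north=+0); D at (east=-6, north=0).
  C is 4 units north of D: delta (east=+0, north=+4); C at (east=-6, north=4).
  B is 4 units west of C: delta (east=-4, north=+0); B at (east=-10, north=4).
  A is 3 units northeast of B: delta (east=+3, north=+3); A at (east=-7, north=7).
Therefore A relative to E: (east=-7, north=7).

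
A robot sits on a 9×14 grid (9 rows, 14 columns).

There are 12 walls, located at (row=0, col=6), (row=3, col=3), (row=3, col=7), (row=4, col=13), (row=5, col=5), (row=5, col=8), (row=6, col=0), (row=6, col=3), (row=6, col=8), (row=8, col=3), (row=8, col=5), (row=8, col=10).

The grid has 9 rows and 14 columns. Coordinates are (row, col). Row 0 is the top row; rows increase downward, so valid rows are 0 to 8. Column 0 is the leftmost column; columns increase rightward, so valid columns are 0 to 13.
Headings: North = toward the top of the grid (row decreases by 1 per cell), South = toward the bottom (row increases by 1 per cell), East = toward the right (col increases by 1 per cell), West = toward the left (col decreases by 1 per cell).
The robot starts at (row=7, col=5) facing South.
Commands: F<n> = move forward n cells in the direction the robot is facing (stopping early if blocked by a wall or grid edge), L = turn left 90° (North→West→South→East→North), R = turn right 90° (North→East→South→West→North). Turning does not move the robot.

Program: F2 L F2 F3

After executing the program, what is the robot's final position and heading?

Start: (row=7, col=5), facing South
  F2: move forward 0/2 (blocked), now at (row=7, col=5)
  L: turn left, now facing East
  F2: move forward 2, now at (row=7, col=7)
  F3: move forward 3, now at (row=7, col=10)
Final: (row=7, col=10), facing East

Answer: Final position: (row=7, col=10), facing East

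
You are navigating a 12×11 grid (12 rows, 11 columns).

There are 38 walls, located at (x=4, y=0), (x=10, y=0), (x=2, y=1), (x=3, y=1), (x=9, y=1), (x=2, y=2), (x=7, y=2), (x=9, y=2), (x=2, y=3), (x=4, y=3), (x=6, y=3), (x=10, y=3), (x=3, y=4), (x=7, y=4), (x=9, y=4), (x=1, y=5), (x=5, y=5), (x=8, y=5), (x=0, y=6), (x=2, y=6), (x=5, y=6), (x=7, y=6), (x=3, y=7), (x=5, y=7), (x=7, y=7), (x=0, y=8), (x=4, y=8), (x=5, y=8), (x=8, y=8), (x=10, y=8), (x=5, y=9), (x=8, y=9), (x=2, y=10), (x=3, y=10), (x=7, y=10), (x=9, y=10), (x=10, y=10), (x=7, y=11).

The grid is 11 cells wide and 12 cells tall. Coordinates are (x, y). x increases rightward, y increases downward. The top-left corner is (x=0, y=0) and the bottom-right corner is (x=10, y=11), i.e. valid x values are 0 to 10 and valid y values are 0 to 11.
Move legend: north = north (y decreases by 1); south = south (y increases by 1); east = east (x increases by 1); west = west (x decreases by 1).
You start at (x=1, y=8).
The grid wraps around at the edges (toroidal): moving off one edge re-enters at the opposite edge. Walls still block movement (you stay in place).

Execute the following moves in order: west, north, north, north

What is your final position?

Answer: Final position: (x=1, y=6)

Derivation:
Start: (x=1, y=8)
  west (west): blocked, stay at (x=1, y=8)
  north (north): (x=1, y=8) -> (x=1, y=7)
  north (north): (x=1, y=7) -> (x=1, y=6)
  north (north): blocked, stay at (x=1, y=6)
Final: (x=1, y=6)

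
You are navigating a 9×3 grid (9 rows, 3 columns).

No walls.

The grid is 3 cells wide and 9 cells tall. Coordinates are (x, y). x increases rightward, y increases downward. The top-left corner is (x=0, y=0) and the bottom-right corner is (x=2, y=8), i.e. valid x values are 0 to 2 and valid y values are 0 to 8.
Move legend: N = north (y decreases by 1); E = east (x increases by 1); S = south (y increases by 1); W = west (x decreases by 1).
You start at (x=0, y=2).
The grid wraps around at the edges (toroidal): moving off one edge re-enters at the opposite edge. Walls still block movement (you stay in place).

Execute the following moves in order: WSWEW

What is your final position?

Answer: Final position: (x=1, y=3)

Derivation:
Start: (x=0, y=2)
  W (west): (x=0, y=2) -> (x=2, y=2)
  S (south): (x=2, y=2) -> (x=2, y=3)
  W (west): (x=2, y=3) -> (x=1, y=3)
  E (east): (x=1, y=3) -> (x=2, y=3)
  W (west): (x=2, y=3) -> (x=1, y=3)
Final: (x=1, y=3)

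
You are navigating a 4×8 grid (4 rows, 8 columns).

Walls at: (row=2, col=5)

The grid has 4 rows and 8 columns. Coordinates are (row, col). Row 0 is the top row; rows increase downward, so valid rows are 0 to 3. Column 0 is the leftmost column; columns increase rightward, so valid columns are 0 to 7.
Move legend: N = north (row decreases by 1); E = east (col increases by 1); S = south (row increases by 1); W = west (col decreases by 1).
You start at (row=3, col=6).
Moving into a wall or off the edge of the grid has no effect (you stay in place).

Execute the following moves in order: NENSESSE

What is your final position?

Answer: Final position: (row=3, col=7)

Derivation:
Start: (row=3, col=6)
  N (north): (row=3, col=6) -> (row=2, col=6)
  E (east): (row=2, col=6) -> (row=2, col=7)
  N (north): (row=2, col=7) -> (row=1, col=7)
  S (south): (row=1, col=7) -> (row=2, col=7)
  E (east): blocked, stay at (row=2, col=7)
  S (south): (row=2, col=7) -> (row=3, col=7)
  S (south): blocked, stay at (row=3, col=7)
  E (east): blocked, stay at (row=3, col=7)
Final: (row=3, col=7)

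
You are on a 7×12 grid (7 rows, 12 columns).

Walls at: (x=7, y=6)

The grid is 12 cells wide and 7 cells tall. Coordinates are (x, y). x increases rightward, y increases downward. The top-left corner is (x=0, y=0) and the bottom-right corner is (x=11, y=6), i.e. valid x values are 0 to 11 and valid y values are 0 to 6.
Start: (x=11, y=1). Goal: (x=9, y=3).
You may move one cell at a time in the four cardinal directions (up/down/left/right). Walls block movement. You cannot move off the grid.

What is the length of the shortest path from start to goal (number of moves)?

Answer: Shortest path length: 4

Derivation:
BFS from (x=11, y=1) until reaching (x=9, y=3):
  Distance 0: (x=11, y=1)
  Distance 1: (x=11, y=0), (x=10, y=1), (x=11, y=2)
  Distance 2: (x=10, y=0), (x=9, y=1), (x=10, y=2), (x=11, y=3)
  Distance 3: (x=9, y=0), (x=8, y=1), (x=9, y=2), (x=10, y=3), (x=11, y=4)
  Distance 4: (x=8, y=0), (x=7, y=1), (x=8, y=2), (x=9, y=3), (x=10, y=4), (x=11, y=5)  <- goal reached here
One shortest path (4 moves): (x=11, y=1) -> (x=10, y=1) -> (x=9, y=1) -> (x=9, y=2) -> (x=9, y=3)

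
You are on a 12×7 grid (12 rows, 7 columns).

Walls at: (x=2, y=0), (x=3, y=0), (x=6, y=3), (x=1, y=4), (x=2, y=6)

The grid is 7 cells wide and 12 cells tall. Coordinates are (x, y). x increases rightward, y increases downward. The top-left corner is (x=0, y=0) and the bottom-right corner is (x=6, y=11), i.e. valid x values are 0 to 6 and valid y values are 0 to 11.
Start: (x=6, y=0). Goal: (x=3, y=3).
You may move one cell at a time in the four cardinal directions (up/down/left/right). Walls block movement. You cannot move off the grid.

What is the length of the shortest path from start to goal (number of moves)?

Answer: Shortest path length: 6

Derivation:
BFS from (x=6, y=0) until reaching (x=3, y=3):
  Distance 0: (x=6, y=0)
  Distance 1: (x=5, y=0), (x=6, y=1)
  Distance 2: (x=4, y=0), (x=5, y=1), (x=6, y=2)
  Distance 3: (x=4, y=1), (x=5, y=2)
  Distance 4: (x=3, y=1), (x=4, y=2), (x=5, y=3)
  Distance 5: (x=2, y=1), (x=3, y=2), (x=4, y=3), (x=5, y=4)
  Distance 6: (x=1, y=1), (x=2, y=2), (x=3, y=3), (x=4, y=4), (x=6, y=4), (x=5, y=5)  <- goal reached here
One shortest path (6 moves): (x=6, y=0) -> (x=5, y=0) -> (x=4, y=0) -> (x=4, y=1) -> (x=3, y=1) -> (x=3, y=2) -> (x=3, y=3)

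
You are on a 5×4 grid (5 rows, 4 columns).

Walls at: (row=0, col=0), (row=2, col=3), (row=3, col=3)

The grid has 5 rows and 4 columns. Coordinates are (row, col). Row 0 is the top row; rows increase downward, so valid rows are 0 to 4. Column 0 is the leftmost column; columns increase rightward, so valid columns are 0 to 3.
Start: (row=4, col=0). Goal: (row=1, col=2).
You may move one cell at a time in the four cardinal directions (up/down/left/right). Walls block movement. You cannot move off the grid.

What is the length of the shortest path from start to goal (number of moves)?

BFS from (row=4, col=0) until reaching (row=1, col=2):
  Distance 0: (row=4, col=0)
  Distance 1: (row=3, col=0), (row=4, col=1)
  Distance 2: (row=2, col=0), (row=3, col=1), (row=4, col=2)
  Distance 3: (row=1, col=0), (row=2, col=1), (row=3, col=2), (row=4, col=3)
  Distance 4: (row=1, col=1), (row=2, col=2)
  Distance 5: (row=0, col=1), (row=1, col=2)  <- goal reached here
One shortest path (5 moves): (row=4, col=0) -> (row=4, col=1) -> (row=4, col=2) -> (row=3, col=2) -> (row=2, col=2) -> (row=1, col=2)

Answer: Shortest path length: 5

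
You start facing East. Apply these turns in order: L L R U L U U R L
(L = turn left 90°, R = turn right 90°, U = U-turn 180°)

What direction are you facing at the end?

Start: East
  L (left (90° counter-clockwise)) -> North
  L (left (90° counter-clockwise)) -> West
  R (right (90° clockwise)) -> North
  U (U-turn (180°)) -> South
  L (left (90° counter-clockwise)) -> East
  U (U-turn (180°)) -> West
  U (U-turn (180°)) -> East
  R (right (90° clockwise)) -> South
  L (left (90° counter-clockwise)) -> East
Final: East

Answer: Final heading: East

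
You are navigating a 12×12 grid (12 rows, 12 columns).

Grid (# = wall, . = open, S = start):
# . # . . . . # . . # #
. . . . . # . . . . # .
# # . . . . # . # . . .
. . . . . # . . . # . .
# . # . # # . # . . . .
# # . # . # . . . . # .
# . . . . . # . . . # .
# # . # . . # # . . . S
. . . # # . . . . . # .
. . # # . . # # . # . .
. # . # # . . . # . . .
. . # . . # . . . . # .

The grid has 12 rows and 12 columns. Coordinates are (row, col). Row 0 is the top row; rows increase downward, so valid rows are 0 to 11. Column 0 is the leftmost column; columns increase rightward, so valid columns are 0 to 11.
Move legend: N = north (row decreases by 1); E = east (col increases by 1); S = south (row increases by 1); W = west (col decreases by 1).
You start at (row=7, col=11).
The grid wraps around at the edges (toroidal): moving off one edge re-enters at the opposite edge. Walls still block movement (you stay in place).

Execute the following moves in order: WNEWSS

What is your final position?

Start: (row=7, col=11)
  W (west): (row=7, col=11) -> (row=7, col=10)
  N (north): blocked, stay at (row=7, col=10)
  E (east): (row=7, col=10) -> (row=7, col=11)
  W (west): (row=7, col=11) -> (row=7, col=10)
  S (south): blocked, stay at (row=7, col=10)
  S (south): blocked, stay at (row=7, col=10)
Final: (row=7, col=10)

Answer: Final position: (row=7, col=10)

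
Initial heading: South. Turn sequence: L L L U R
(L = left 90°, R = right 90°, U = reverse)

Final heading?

Answer: Final heading: South

Derivation:
Start: South
  L (left (90° counter-clockwise)) -> East
  L (left (90° counter-clockwise)) -> North
  L (left (90° counter-clockwise)) -> West
  U (U-turn (180°)) -> East
  R (right (90° clockwise)) -> South
Final: South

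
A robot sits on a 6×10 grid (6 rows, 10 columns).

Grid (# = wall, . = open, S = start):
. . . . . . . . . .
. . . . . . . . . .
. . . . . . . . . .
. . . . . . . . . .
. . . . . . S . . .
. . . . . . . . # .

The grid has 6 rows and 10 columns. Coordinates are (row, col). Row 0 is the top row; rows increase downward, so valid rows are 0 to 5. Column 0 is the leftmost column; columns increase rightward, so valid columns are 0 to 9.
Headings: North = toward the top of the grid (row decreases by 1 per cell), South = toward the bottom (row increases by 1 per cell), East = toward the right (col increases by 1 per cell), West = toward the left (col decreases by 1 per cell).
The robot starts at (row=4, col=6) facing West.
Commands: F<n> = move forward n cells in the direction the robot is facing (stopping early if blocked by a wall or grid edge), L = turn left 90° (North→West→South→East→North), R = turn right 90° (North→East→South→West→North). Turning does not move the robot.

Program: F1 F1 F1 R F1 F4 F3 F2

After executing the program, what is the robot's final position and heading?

Answer: Final position: (row=0, col=3), facing North

Derivation:
Start: (row=4, col=6), facing West
  F1: move forward 1, now at (row=4, col=5)
  F1: move forward 1, now at (row=4, col=4)
  F1: move forward 1, now at (row=4, col=3)
  R: turn right, now facing North
  F1: move forward 1, now at (row=3, col=3)
  F4: move forward 3/4 (blocked), now at (row=0, col=3)
  F3: move forward 0/3 (blocked), now at (row=0, col=3)
  F2: move forward 0/2 (blocked), now at (row=0, col=3)
Final: (row=0, col=3), facing North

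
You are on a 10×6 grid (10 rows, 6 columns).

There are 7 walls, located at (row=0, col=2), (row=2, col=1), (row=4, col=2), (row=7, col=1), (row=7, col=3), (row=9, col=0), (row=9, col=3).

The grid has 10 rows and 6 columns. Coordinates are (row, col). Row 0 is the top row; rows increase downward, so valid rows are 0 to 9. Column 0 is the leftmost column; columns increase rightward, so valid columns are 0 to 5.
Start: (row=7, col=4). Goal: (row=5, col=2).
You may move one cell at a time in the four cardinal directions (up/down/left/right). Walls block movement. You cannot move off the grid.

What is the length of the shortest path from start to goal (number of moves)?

BFS from (row=7, col=4) until reaching (row=5, col=2):
  Distance 0: (row=7, col=4)
  Distance 1: (row=6, col=4), (row=7, col=5), (row=8, col=4)
  Distance 2: (row=5, col=4), (row=6, col=3), (row=6, col=5), (row=8, col=3), (row=8, col=5), (row=9, col=4)
  Distance 3: (row=4, col=4), (row=5, col=3), (row=5, col=5), (row=6, col=2), (row=8, col=2), (row=9, col=5)
  Distance 4: (row=3, col=4), (row=4, col=3), (row=4, col=5), (row=5, col=2), (row=6, col=1), (row=7, col=2), (row=8, col=1), (row=9, col=2)  <- goal reached here
One shortest path (4 moves): (row=7, col=4) -> (row=6, col=4) -> (row=6, col=3) -> (row=6, col=2) -> (row=5, col=2)

Answer: Shortest path length: 4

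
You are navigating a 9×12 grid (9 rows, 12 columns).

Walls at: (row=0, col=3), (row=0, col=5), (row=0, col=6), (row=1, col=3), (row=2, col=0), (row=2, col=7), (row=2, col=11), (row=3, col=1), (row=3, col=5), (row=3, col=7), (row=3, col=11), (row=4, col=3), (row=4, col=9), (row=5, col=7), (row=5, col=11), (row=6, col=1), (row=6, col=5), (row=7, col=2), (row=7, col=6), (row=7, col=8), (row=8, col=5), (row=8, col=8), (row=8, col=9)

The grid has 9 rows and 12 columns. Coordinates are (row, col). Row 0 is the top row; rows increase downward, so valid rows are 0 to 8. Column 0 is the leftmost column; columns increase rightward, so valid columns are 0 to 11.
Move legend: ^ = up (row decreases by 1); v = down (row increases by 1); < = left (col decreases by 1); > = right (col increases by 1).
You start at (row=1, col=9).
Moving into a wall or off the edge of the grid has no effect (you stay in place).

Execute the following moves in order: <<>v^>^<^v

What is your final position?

Answer: Final position: (row=1, col=8)

Derivation:
Start: (row=1, col=9)
  < (left): (row=1, col=9) -> (row=1, col=8)
  < (left): (row=1, col=8) -> (row=1, col=7)
  > (right): (row=1, col=7) -> (row=1, col=8)
  v (down): (row=1, col=8) -> (row=2, col=8)
  ^ (up): (row=2, col=8) -> (row=1, col=8)
  > (right): (row=1, col=8) -> (row=1, col=9)
  ^ (up): (row=1, col=9) -> (row=0, col=9)
  < (left): (row=0, col=9) -> (row=0, col=8)
  ^ (up): blocked, stay at (row=0, col=8)
  v (down): (row=0, col=8) -> (row=1, col=8)
Final: (row=1, col=8)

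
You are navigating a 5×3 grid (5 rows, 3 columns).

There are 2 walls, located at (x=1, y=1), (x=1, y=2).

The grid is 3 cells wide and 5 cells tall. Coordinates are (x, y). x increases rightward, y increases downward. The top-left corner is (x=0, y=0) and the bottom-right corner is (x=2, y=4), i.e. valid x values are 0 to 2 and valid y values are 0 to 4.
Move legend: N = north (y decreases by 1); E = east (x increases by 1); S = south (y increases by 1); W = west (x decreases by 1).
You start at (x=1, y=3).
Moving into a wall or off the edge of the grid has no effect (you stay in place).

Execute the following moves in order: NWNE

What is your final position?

Start: (x=1, y=3)
  N (north): blocked, stay at (x=1, y=3)
  W (west): (x=1, y=3) -> (x=0, y=3)
  N (north): (x=0, y=3) -> (x=0, y=2)
  E (east): blocked, stay at (x=0, y=2)
Final: (x=0, y=2)

Answer: Final position: (x=0, y=2)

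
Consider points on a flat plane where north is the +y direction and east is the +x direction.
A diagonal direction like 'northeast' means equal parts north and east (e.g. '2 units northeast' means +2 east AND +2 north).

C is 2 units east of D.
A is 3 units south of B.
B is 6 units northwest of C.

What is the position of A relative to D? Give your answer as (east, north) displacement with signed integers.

Place D at the origin (east=0, north=0).
  C is 2 units east of D: delta (east=+2, north=+0); C at (east=2, north=0).
  B is 6 units northwest of C: delta (east=-6, north=+6); B at (east=-4, north=6).
  A is 3 units south of B: delta (east=+0, north=-3); A at (east=-4, north=3).
Therefore A relative to D: (east=-4, north=3).

Answer: A is at (east=-4, north=3) relative to D.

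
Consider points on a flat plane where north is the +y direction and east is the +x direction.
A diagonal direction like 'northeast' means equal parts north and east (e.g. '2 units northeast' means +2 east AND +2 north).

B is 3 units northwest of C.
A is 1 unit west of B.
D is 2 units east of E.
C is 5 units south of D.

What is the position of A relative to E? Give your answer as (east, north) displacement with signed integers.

Answer: A is at (east=-2, north=-2) relative to E.

Derivation:
Place E at the origin (east=0, north=0).
  D is 2 units east of E: delta (east=+2, north=+0); D at (east=2, north=0).
  C is 5 units south of D: delta (east=+0, north=-5); C at (east=2, north=-5).
  B is 3 units northwest of C: delta (east=-3, north=+3); B at (east=-1, north=-2).
  A is 1 unit west of B: delta (east=-1, north=+0); A at (east=-2, north=-2).
Therefore A relative to E: (east=-2, north=-2).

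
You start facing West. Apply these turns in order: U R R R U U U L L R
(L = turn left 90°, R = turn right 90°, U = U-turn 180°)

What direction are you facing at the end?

Start: West
  U (U-turn (180°)) -> East
  R (right (90° clockwise)) -> South
  R (right (90° clockwise)) -> West
  R (right (90° clockwise)) -> North
  U (U-turn (180°)) -> South
  U (U-turn (180°)) -> North
  U (U-turn (180°)) -> South
  L (left (90° counter-clockwise)) -> East
  L (left (90° counter-clockwise)) -> North
  R (right (90° clockwise)) -> East
Final: East

Answer: Final heading: East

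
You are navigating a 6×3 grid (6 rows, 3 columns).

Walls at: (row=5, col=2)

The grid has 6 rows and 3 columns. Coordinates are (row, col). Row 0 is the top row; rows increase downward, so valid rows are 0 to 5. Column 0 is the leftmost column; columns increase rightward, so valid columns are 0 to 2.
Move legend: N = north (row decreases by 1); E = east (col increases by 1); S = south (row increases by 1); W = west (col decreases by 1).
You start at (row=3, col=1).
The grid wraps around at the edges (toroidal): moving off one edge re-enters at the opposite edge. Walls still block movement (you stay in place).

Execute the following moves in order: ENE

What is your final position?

Start: (row=3, col=1)
  E (east): (row=3, col=1) -> (row=3, col=2)
  N (north): (row=3, col=2) -> (row=2, col=2)
  E (east): (row=2, col=2) -> (row=2, col=0)
Final: (row=2, col=0)

Answer: Final position: (row=2, col=0)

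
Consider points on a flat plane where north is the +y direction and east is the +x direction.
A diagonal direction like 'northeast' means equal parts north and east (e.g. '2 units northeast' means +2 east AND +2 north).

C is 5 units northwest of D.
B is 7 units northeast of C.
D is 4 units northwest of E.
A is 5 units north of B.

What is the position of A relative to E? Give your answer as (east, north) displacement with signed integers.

Answer: A is at (east=-2, north=21) relative to E.

Derivation:
Place E at the origin (east=0, north=0).
  D is 4 units northwest of E: delta (east=-4, north=+4); D at (east=-4, north=4).
  C is 5 units northwest of D: delta (east=-5, north=+5); C at (east=-9, north=9).
  B is 7 units northeast of C: delta (east=+7, north=+7); B at (east=-2, north=16).
  A is 5 units north of B: delta (east=+0, north=+5); A at (east=-2, north=21).
Therefore A relative to E: (east=-2, north=21).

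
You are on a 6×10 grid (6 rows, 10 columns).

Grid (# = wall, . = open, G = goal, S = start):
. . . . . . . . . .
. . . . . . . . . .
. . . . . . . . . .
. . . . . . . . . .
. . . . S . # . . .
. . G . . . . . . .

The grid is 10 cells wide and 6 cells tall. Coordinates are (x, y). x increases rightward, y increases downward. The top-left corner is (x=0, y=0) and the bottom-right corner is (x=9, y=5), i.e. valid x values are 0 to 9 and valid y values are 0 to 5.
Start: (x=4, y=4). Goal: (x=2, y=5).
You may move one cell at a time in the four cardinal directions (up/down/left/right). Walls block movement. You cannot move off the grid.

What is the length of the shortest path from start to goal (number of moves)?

BFS from (x=4, y=4) until reaching (x=2, y=5):
  Distance 0: (x=4, y=4)
  Distance 1: (x=4, y=3), (x=3, y=4), (x=5, y=4), (x=4, y=5)
  Distance 2: (x=4, y=2), (x=3, y=3), (x=5, y=3), (x=2, y=4), (x=3, y=5), (x=5, y=5)
  Distance 3: (x=4, y=1), (x=3, y=2), (x=5, y=2), (x=2, y=3), (x=6, y=3), (x=1, y=4), (x=2, y=5), (x=6, y=5)  <- goal reached here
One shortest path (3 moves): (x=4, y=4) -> (x=3, y=4) -> (x=2, y=4) -> (x=2, y=5)

Answer: Shortest path length: 3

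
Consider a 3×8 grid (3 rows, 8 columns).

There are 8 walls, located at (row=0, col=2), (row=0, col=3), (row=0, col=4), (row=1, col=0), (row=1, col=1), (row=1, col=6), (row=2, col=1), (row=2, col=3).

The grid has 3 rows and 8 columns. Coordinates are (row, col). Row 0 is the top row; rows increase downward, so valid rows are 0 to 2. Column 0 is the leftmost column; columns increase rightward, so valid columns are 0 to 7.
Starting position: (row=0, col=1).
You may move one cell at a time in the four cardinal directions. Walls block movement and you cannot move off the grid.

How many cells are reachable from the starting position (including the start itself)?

BFS flood-fill from (row=0, col=1):
  Distance 0: (row=0, col=1)
  Distance 1: (row=0, col=0)
Total reachable: 2 (grid has 16 open cells total)

Answer: Reachable cells: 2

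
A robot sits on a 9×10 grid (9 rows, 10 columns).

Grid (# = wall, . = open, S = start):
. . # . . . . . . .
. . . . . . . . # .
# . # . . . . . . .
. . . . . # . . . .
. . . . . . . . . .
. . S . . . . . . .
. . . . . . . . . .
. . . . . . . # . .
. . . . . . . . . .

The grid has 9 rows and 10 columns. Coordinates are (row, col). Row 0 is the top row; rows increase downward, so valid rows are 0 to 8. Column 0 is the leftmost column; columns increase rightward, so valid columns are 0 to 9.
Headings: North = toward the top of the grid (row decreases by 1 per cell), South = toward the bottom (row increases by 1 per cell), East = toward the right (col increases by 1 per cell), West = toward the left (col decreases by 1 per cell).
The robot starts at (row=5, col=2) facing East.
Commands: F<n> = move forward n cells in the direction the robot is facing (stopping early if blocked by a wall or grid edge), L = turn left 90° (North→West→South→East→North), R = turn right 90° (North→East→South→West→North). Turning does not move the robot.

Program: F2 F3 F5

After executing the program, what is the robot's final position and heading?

Answer: Final position: (row=5, col=9), facing East

Derivation:
Start: (row=5, col=2), facing East
  F2: move forward 2, now at (row=5, col=4)
  F3: move forward 3, now at (row=5, col=7)
  F5: move forward 2/5 (blocked), now at (row=5, col=9)
Final: (row=5, col=9), facing East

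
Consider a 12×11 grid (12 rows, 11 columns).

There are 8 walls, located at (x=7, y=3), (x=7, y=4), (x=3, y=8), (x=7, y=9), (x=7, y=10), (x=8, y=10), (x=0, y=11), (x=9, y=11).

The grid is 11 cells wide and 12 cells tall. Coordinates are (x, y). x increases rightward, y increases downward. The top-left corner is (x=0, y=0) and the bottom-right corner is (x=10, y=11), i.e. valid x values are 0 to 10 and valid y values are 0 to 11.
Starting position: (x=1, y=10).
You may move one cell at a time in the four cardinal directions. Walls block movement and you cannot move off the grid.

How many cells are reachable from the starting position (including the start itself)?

Answer: Reachable cells: 124

Derivation:
BFS flood-fill from (x=1, y=10):
  Distance 0: (x=1, y=10)
  Distance 1: (x=1, y=9), (x=0, y=10), (x=2, y=10), (x=1, y=11)
  Distance 2: (x=1, y=8), (x=0, y=9), (x=2, y=9), (x=3, y=10), (x=2, y=11)
  Distance 3: (x=1, y=7), (x=0, y=8), (x=2, y=8), (x=3, y=9), (x=4, y=10), (x=3, y=11)
  Distance 4: (x=1, y=6), (x=0, y=7), (x=2, y=7), (x=4, y=9), (x=5, y=10), (x=4, y=11)
  Distance 5: (x=1, y=5), (x=0, y=6), (x=2, y=6), (x=3, y=7), (x=4, y=8), (x=5, y=9), (x=6, y=10), (x=5, y=11)
  Distance 6: (x=1, y=4), (x=0, y=5), (x=2, y=5), (x=3, y=6), (x=4, y=7), (x=5, y=8), (x=6, y=9), (x=6, y=11)
  Distance 7: (x=1, y=3), (x=0, y=4), (x=2, y=4), (x=3, y=5), (x=4, y=6), (x=5, y=7), (x=6, y=8), (x=7, y=11)
  Distance 8: (x=1, y=2), (x=0, y=3), (x=2, y=3), (x=3, y=4), (x=4, y=5), (x=5, y=6), (x=6, y=7), (x=7, y=8), (x=8, y=11)
  Distance 9: (x=1, y=1), (x=0, y=2), (x=2, y=2), (x=3, y=3), (x=4, y=4), (x=5, y=5), (x=6, y=6), (x=7, y=7), (x=8, y=8)
  Distance 10: (x=1, y=0), (x=0, y=1), (x=2, y=1), (x=3, y=2), (x=4, y=3), (x=5, y=4), (x=6, y=5), (x=7, y=6), (x=8, y=7), (x=9, y=8), (x=8, y=9)
  Distance 11: (x=0, y=0), (x=2, y=0), (x=3, y=1), (x=4, y=2), (x=5, y=3), (x=6, y=4), (x=7, y=5), (x=8, y=6), (x=9, y=7), (x=10, y=8), (x=9, y=9)
  Distance 12: (x=3, y=0), (x=4, y=1), (x=5, y=2), (x=6, y=3), (x=8, y=5), (x=9, y=6), (x=10, y=7), (x=10, y=9), (x=9, y=10)
  Distance 13: (x=4, y=0), (x=5, y=1), (x=6, y=2), (x=8, y=4), (x=9, y=5), (x=10, y=6), (x=10, y=10)
  Distance 14: (x=5, y=0), (x=6, y=1), (x=7, y=2), (x=8, y=3), (x=9, y=4), (x=10, y=5), (x=10, y=11)
  Distance 15: (x=6, y=0), (x=7, y=1), (x=8, y=2), (x=9, y=3), (x=10, y=4)
  Distance 16: (x=7, y=0), (x=8, y=1), (x=9, y=2), (x=10, y=3)
  Distance 17: (x=8, y=0), (x=9, y=1), (x=10, y=2)
  Distance 18: (x=9, y=0), (x=10, y=1)
  Distance 19: (x=10, y=0)
Total reachable: 124 (grid has 124 open cells total)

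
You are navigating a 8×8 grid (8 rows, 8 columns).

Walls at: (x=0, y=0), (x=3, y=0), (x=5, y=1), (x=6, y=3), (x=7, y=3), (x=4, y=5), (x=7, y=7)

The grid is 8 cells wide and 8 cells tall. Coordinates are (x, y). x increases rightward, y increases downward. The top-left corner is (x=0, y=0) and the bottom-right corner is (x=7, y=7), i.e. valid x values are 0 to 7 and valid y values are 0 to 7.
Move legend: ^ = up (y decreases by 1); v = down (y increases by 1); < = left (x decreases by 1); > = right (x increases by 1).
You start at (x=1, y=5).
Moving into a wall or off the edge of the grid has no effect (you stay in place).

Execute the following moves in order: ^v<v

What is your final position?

Start: (x=1, y=5)
  ^ (up): (x=1, y=5) -> (x=1, y=4)
  v (down): (x=1, y=4) -> (x=1, y=5)
  < (left): (x=1, y=5) -> (x=0, y=5)
  v (down): (x=0, y=5) -> (x=0, y=6)
Final: (x=0, y=6)

Answer: Final position: (x=0, y=6)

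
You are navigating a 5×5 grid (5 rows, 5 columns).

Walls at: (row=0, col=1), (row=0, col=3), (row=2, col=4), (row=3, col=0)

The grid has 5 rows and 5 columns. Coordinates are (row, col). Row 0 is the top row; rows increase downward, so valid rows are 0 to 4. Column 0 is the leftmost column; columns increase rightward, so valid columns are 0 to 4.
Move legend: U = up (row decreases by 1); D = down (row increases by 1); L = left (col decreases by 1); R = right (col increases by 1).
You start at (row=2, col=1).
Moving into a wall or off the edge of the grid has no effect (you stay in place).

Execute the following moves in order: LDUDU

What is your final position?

Start: (row=2, col=1)
  L (left): (row=2, col=1) -> (row=2, col=0)
  D (down): blocked, stay at (row=2, col=0)
  U (up): (row=2, col=0) -> (row=1, col=0)
  D (down): (row=1, col=0) -> (row=2, col=0)
  U (up): (row=2, col=0) -> (row=1, col=0)
Final: (row=1, col=0)

Answer: Final position: (row=1, col=0)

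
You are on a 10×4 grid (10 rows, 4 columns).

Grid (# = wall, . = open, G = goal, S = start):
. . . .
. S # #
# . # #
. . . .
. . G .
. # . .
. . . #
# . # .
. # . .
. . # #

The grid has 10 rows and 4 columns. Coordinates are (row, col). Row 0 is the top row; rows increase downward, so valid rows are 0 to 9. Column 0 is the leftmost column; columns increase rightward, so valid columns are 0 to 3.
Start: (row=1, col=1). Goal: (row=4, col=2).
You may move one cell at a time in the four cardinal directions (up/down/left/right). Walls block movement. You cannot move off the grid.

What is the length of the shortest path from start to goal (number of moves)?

Answer: Shortest path length: 4

Derivation:
BFS from (row=1, col=1) until reaching (row=4, col=2):
  Distance 0: (row=1, col=1)
  Distance 1: (row=0, col=1), (row=1, col=0), (row=2, col=1)
  Distance 2: (row=0, col=0), (row=0, col=2), (row=3, col=1)
  Distance 3: (row=0, col=3), (row=3, col=0), (row=3, col=2), (row=4, col=1)
  Distance 4: (row=3, col=3), (row=4, col=0), (row=4, col=2)  <- goal reached here
One shortest path (4 moves): (row=1, col=1) -> (row=2, col=1) -> (row=3, col=1) -> (row=3, col=2) -> (row=4, col=2)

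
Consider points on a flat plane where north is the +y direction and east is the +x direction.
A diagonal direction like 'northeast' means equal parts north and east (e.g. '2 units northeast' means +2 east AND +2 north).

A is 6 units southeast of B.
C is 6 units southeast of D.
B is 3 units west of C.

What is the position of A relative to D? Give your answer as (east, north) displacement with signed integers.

Place D at the origin (east=0, north=0).
  C is 6 units southeast of D: delta (east=+6, north=-6); C at (east=6, north=-6).
  B is 3 units west of C: delta (east=-3, north=+0); B at (east=3, north=-6).
  A is 6 units southeast of B: delta (east=+6, north=-6); A at (east=9, north=-12).
Therefore A relative to D: (east=9, north=-12).

Answer: A is at (east=9, north=-12) relative to D.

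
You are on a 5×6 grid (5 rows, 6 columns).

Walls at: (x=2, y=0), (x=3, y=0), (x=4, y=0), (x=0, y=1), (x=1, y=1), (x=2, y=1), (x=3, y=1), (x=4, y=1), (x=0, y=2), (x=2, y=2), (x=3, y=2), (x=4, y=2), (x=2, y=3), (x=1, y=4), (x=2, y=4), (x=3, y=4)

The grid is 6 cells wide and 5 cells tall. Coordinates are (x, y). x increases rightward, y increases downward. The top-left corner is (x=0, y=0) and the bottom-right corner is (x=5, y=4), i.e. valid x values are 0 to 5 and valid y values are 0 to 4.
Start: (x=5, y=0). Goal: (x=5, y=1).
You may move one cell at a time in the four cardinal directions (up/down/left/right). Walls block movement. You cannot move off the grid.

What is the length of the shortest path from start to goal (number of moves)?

BFS from (x=5, y=0) until reaching (x=5, y=1):
  Distance 0: (x=5, y=0)
  Distance 1: (x=5, y=1)  <- goal reached here
One shortest path (1 moves): (x=5, y=0) -> (x=5, y=1)

Answer: Shortest path length: 1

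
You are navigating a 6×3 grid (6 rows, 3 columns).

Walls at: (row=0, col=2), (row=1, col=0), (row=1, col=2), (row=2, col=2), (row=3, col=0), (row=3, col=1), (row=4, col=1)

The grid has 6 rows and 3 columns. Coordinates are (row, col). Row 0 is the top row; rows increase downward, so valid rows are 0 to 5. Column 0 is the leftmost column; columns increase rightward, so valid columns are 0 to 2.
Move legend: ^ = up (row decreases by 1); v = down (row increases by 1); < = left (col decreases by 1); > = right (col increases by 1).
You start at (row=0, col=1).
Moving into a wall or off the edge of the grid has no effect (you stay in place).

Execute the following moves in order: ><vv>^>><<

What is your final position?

Start: (row=0, col=1)
  > (right): blocked, stay at (row=0, col=1)
  < (left): (row=0, col=1) -> (row=0, col=0)
  v (down): blocked, stay at (row=0, col=0)
  v (down): blocked, stay at (row=0, col=0)
  > (right): (row=0, col=0) -> (row=0, col=1)
  ^ (up): blocked, stay at (row=0, col=1)
  > (right): blocked, stay at (row=0, col=1)
  > (right): blocked, stay at (row=0, col=1)
  < (left): (row=0, col=1) -> (row=0, col=0)
  < (left): blocked, stay at (row=0, col=0)
Final: (row=0, col=0)

Answer: Final position: (row=0, col=0)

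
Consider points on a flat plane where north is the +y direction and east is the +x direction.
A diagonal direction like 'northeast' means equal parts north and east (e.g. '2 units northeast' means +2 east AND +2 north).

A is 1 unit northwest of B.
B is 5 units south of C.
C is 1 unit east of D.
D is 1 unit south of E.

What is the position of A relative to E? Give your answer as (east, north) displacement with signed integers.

Place E at the origin (east=0, north=0).
  D is 1 unit south of E: delta (east=+0, north=-1); D at (east=0, north=-1).
  C is 1 unit east of D: delta (east=+1, north=+0); C at (east=1, north=-1).
  B is 5 units south of C: delta (east=+0, north=-5); B at (east=1, north=-6).
  A is 1 unit northwest of B: delta (east=-1, north=+1); A at (east=0, north=-5).
Therefore A relative to E: (east=0, north=-5).

Answer: A is at (east=0, north=-5) relative to E.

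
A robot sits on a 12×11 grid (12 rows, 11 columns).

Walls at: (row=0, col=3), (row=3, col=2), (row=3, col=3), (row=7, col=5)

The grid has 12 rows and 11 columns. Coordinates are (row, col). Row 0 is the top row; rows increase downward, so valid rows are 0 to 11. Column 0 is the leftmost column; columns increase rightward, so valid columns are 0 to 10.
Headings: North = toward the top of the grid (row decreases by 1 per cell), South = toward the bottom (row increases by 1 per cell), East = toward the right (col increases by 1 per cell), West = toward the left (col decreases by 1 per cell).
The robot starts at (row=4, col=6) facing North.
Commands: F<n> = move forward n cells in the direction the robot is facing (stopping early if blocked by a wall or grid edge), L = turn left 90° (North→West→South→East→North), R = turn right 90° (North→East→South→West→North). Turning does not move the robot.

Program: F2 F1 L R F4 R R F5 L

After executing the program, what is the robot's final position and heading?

Start: (row=4, col=6), facing North
  F2: move forward 2, now at (row=2, col=6)
  F1: move forward 1, now at (row=1, col=6)
  L: turn left, now facing West
  R: turn right, now facing North
  F4: move forward 1/4 (blocked), now at (row=0, col=6)
  R: turn right, now facing East
  R: turn right, now facing South
  F5: move forward 5, now at (row=5, col=6)
  L: turn left, now facing East
Final: (row=5, col=6), facing East

Answer: Final position: (row=5, col=6), facing East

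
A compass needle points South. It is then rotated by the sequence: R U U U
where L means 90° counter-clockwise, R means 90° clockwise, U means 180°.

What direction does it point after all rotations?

Answer: Final heading: East

Derivation:
Start: South
  R (right (90° clockwise)) -> West
  U (U-turn (180°)) -> East
  U (U-turn (180°)) -> West
  U (U-turn (180°)) -> East
Final: East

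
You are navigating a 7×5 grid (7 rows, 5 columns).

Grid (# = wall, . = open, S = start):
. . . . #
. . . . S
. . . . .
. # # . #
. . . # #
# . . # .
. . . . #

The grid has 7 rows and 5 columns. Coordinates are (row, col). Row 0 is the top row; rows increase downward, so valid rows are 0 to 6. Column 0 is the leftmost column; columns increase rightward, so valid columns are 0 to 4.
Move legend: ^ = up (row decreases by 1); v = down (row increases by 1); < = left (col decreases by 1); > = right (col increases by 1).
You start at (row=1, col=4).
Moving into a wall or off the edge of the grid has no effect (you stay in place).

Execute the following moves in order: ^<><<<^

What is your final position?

Start: (row=1, col=4)
  ^ (up): blocked, stay at (row=1, col=4)
  < (left): (row=1, col=4) -> (row=1, col=3)
  > (right): (row=1, col=3) -> (row=1, col=4)
  < (left): (row=1, col=4) -> (row=1, col=3)
  < (left): (row=1, col=3) -> (row=1, col=2)
  < (left): (row=1, col=2) -> (row=1, col=1)
  ^ (up): (row=1, col=1) -> (row=0, col=1)
Final: (row=0, col=1)

Answer: Final position: (row=0, col=1)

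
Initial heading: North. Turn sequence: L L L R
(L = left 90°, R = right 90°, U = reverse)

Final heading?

Start: North
  L (left (90° counter-clockwise)) -> West
  L (left (90° counter-clockwise)) -> South
  L (left (90° counter-clockwise)) -> East
  R (right (90° clockwise)) -> South
Final: South

Answer: Final heading: South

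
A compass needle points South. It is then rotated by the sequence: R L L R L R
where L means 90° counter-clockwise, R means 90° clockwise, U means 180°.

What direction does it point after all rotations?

Answer: Final heading: South

Derivation:
Start: South
  R (right (90° clockwise)) -> West
  L (left (90° counter-clockwise)) -> South
  L (left (90° counter-clockwise)) -> East
  R (right (90° clockwise)) -> South
  L (left (90° counter-clockwise)) -> East
  R (right (90° clockwise)) -> South
Final: South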